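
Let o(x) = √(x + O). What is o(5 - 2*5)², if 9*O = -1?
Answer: -46/9 ≈ -5.1111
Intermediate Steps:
O = -⅑ (O = (⅑)*(-1) = -⅑ ≈ -0.11111)
o(x) = √(-⅑ + x) (o(x) = √(x - ⅑) = √(-⅑ + x))
o(5 - 2*5)² = (√(-1 + 9*(5 - 2*5))/3)² = (√(-1 + 9*(5 - 10))/3)² = (√(-1 + 9*(-5))/3)² = (√(-1 - 45)/3)² = (√(-46)/3)² = ((I*√46)/3)² = (I*√46/3)² = -46/9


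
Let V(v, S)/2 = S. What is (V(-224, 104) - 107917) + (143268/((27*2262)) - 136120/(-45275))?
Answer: -9927136215719/92170845 ≈ -1.0770e+5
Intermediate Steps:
V(v, S) = 2*S
(V(-224, 104) - 107917) + (143268/((27*2262)) - 136120/(-45275)) = (2*104 - 107917) + (143268/((27*2262)) - 136120/(-45275)) = (208 - 107917) + (143268/61074 - 136120*(-1/45275)) = -107709 + (143268*(1/61074) + 27224/9055) = -107709 + (23878/10179 + 27224/9055) = -107709 + 493328386/92170845 = -9927136215719/92170845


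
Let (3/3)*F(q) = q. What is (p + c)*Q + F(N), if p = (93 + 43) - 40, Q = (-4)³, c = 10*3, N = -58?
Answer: -8122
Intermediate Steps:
F(q) = q
c = 30
Q = -64
p = 96 (p = 136 - 40 = 96)
(p + c)*Q + F(N) = (96 + 30)*(-64) - 58 = 126*(-64) - 58 = -8064 - 58 = -8122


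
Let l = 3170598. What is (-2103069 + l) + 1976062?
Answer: 3043591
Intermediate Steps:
(-2103069 + l) + 1976062 = (-2103069 + 3170598) + 1976062 = 1067529 + 1976062 = 3043591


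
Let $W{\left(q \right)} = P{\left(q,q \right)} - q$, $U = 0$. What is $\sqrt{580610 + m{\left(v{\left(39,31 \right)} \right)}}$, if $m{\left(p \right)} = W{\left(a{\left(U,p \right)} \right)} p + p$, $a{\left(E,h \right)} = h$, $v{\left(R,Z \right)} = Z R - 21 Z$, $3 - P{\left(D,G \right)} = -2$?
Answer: $\sqrt{272594} \approx 522.11$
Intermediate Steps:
$P{\left(D,G \right)} = 5$ ($P{\left(D,G \right)} = 3 - -2 = 3 + 2 = 5$)
$v{\left(R,Z \right)} = - 21 Z + R Z$ ($v{\left(R,Z \right)} = R Z - 21 Z = - 21 Z + R Z$)
$W{\left(q \right)} = 5 - q$
$m{\left(p \right)} = p + p \left(5 - p\right)$ ($m{\left(p \right)} = \left(5 - p\right) p + p = p \left(5 - p\right) + p = p + p \left(5 - p\right)$)
$\sqrt{580610 + m{\left(v{\left(39,31 \right)} \right)}} = \sqrt{580610 + 31 \left(-21 + 39\right) \left(6 - 31 \left(-21 + 39\right)\right)} = \sqrt{580610 + 31 \cdot 18 \left(6 - 31 \cdot 18\right)} = \sqrt{580610 + 558 \left(6 - 558\right)} = \sqrt{580610 + 558 \left(-552\right)} = \sqrt{580610 - 308016} = \sqrt{272594}$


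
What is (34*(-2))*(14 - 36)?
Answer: 1496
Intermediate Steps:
(34*(-2))*(14 - 36) = -68*(-22) = 1496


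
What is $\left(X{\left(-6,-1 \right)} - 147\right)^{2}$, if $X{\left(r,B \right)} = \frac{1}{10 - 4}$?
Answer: $\frac{776161}{36} \approx 21560.0$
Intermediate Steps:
$X{\left(r,B \right)} = \frac{1}{6}$
$\left(X{\left(-6,-1 \right)} - 147\right)^{2} = \left(\frac{1}{6} - 147\right)^{2} = \left(- \frac{881}{6}\right)^{2} = \frac{776161}{36}$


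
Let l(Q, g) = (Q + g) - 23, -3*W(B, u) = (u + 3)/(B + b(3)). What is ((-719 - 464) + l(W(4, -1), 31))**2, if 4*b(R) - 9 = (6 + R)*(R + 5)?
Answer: 116918176489/84681 ≈ 1.3807e+6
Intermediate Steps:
b(R) = 9/4 + (5 + R)*(6 + R)/4 (b(R) = 9/4 + ((6 + R)*(R + 5))/4 = 9/4 + ((6 + R)*(5 + R))/4 = 9/4 + ((5 + R)*(6 + R))/4 = 9/4 + (5 + R)*(6 + R)/4)
W(B, u) = -(3 + u)/(3*(81/4 + B)) (W(B, u) = -(u + 3)/(3*(B + (39/4 + (1/4)*3**2 + (11/4)*3))) = -(3 + u)/(3*(B + (39/4 + (1/4)*9 + 33/4))) = -(3 + u)/(3*(B + (39/4 + 9/4 + 33/4))) = -(3 + u)/(3*(B + 81/4)) = -(3 + u)/(3*(81/4 + B)))
l(Q, g) = -23 + Q + g
((-719 - 464) + l(W(4, -1), 31))**2 = ((-719 - 464) + (-23 + 4*(-3 - 1*(-1))/(3*(81 + 4*4)) + 31))**2 = (-1183 + (-23 + 4*(-3 + 1)/(3*(81 + 16)) + 31))**2 = (-1183 + (-23 + (4/3)*(-2)/97 + 31))**2 = (-1183 + (-23 + (4/3)*(1/97)*(-2) + 31))**2 = (-1183 + (-23 - 8/291 + 31))**2 = (-1183 + 2320/291)**2 = (-341933/291)**2 = 116918176489/84681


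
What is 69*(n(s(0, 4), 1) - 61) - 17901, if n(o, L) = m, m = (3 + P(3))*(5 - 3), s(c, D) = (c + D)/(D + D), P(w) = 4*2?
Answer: -20592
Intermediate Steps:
P(w) = 8
s(c, D) = (D + c)/(2*D) (s(c, D) = (D + c)/((2*D)) = (D + c)*(1/(2*D)) = (D + c)/(2*D))
m = 22 (m = (3 + 8)*(5 - 3) = 11*2 = 22)
n(o, L) = 22
69*(n(s(0, 4), 1) - 61) - 17901 = 69*(22 - 61) - 17901 = 69*(-39) - 17901 = -2691 - 17901 = -20592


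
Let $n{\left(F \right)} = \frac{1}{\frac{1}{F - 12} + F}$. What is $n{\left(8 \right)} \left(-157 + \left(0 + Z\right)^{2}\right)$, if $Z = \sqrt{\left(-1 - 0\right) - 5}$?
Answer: $- \frac{652}{31} \approx -21.032$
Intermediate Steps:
$n{\left(F \right)} = \frac{1}{F + \frac{1}{-12 + F}}$ ($n{\left(F \right)} = \frac{1}{\frac{1}{-12 + F} + F} = \frac{1}{F + \frac{1}{-12 + F}}$)
$Z = i \sqrt{6}$ ($Z = \sqrt{\left(-1 + 0\right) - 5} = \sqrt{-1 - 5} = \sqrt{-6} = i \sqrt{6} \approx 2.4495 i$)
$n{\left(8 \right)} \left(-157 + \left(0 + Z\right)^{2}\right) = \frac{-12 + 8}{1 + 8^{2} - 96} \left(-157 + \left(0 + i \sqrt{6}\right)^{2}\right) = \frac{1}{1 + 64 - 96} \left(-4\right) \left(-157 + \left(i \sqrt{6}\right)^{2}\right) = \frac{1}{-31} \left(-4\right) \left(-157 - 6\right) = \left(- \frac{1}{31}\right) \left(-4\right) \left(-163\right) = \frac{4}{31} \left(-163\right) = - \frac{652}{31}$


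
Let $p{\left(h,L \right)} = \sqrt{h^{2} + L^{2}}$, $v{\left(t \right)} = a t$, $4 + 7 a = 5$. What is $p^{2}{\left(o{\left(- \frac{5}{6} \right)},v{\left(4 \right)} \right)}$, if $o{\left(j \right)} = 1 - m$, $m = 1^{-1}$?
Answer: $\frac{16}{49} \approx 0.32653$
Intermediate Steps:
$a = \frac{1}{7}$ ($a = - \frac{4}{7} + \frac{1}{7} \cdot 5 = - \frac{4}{7} + \frac{5}{7} = \frac{1}{7} \approx 0.14286$)
$m = 1$
$v{\left(t \right)} = \frac{t}{7}$
$o{\left(j \right)} = 0$ ($o{\left(j \right)} = 1 - 1 = 0$)
$p{\left(h,L \right)} = \sqrt{L^{2} + h^{2}}$
$p^{2}{\left(o{\left(- \frac{5}{6} \right)},v{\left(4 \right)} \right)} = \left(\sqrt{\left(\frac{1}{7} \cdot 4\right)^{2} + 0^{2}}\right)^{2} = \left(\sqrt{\left(\frac{4}{7}\right)^{2} + 0}\right)^{2} = \left(\sqrt{\frac{16}{49} + 0}\right)^{2} = \left(\sqrt{\frac{16}{49}}\right)^{2} = \left(\frac{4}{7}\right)^{2} = \frac{16}{49}$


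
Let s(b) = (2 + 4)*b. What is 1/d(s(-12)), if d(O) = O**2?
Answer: 1/5184 ≈ 0.00019290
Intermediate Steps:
s(b) = 6*b
1/d(s(-12)) = 1/((6*(-12))**2) = 1/((-72)**2) = 1/5184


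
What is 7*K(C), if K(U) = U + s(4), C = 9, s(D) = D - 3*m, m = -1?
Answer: 112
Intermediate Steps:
s(D) = 3 + D (s(D) = D - 3*(-1) = D + 3 = 3 + D)
K(U) = 7 + U (K(U) = U + (3 + 4) = U + 7 = 7 + U)
7*K(C) = 7*(7 + 9) = 7*16 = 112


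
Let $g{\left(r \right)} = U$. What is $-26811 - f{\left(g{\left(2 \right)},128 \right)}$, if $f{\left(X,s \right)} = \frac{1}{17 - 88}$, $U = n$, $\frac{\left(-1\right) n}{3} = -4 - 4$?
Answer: $- \frac{1903580}{71} \approx -26811.0$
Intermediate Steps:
$n = 24$ ($n = - 3 \left(-4 - 4\right) = \left(-3\right) \left(-8\right) = 24$)
$U = 24$
$g{\left(r \right)} = 24$
$f{\left(X,s \right)} = - \frac{1}{71}$ ($f{\left(X,s \right)} = \frac{1}{17 - 88} = \frac{1}{-71} = - \frac{1}{71}$)
$-26811 - f{\left(g{\left(2 \right)},128 \right)} = -26811 - - \frac{1}{71} = -26811 + \frac{1}{71} = - \frac{1903580}{71}$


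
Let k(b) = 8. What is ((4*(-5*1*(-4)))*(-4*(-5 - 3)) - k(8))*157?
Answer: 400664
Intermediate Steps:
((4*(-5*1*(-4)))*(-4*(-5 - 3)) - k(8))*157 = ((4*(-5*1*(-4)))*(-4*(-5 - 3)) - 1*8)*157 = ((4*(-5*(-4)))*(-4*(-8)) - 8)*157 = ((4*20)*32 - 8)*157 = (80*32 - 8)*157 = (2560 - 8)*157 = 2552*157 = 400664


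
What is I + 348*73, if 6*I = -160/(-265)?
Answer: 4039252/159 ≈ 25404.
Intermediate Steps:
I = 16/159 (I = (-160/(-265))/6 = (-160*(-1/265))/6 = (⅙)*(32/53) = 16/159 ≈ 0.10063)
I + 348*73 = 16/159 + 348*73 = 16/159 + 25404 = 4039252/159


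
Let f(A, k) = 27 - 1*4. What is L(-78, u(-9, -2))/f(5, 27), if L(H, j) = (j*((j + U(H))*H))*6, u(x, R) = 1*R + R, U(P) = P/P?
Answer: -5616/23 ≈ -244.17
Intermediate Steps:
U(P) = 1
f(A, k) = 23 (f(A, k) = 27 - 4 = 23)
u(x, R) = 2*R (u(x, R) = R + R = 2*R)
L(H, j) = 6*H*j*(1 + j) (L(H, j) = (j*((j + 1)*H))*6 = (j*((1 + j)*H))*6 = (j*(H*(1 + j)))*6 = (H*j*(1 + j))*6 = 6*H*j*(1 + j))
L(-78, u(-9, -2))/f(5, 27) = (6*(-78)*(2*(-2))*(1 + 2*(-2)))/23 = (6*(-78)*(-4)*(1 - 4))*(1/23) = (6*(-78)*(-4)*(-3))*(1/23) = -5616*1/23 = -5616/23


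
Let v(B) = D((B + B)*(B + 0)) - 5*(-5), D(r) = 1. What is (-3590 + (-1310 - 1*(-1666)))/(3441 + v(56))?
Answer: -3234/3467 ≈ -0.93279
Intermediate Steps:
v(B) = 26 (v(B) = 1 - 5*(-5) = 1 + 25 = 26)
(-3590 + (-1310 - 1*(-1666)))/(3441 + v(56)) = (-3590 + (-1310 - 1*(-1666)))/(3441 + 26) = (-3590 + (-1310 + 1666))/3467 = (-3590 + 356)*(1/3467) = -3234*1/3467 = -3234/3467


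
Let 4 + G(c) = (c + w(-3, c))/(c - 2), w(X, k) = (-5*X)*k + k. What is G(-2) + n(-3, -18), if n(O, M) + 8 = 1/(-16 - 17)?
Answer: -233/66 ≈ -3.5303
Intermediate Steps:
n(O, M) = -265/33 (n(O, M) = -8 + 1/(-16 - 17) = -8 + 1/(-33) = -8 - 1/33 = -265/33)
w(X, k) = k - 5*X*k (w(X, k) = -5*X*k + k = k - 5*X*k)
G(c) = -4 + 17*c/(-2 + c) (G(c) = -4 + (c + c*(1 - 5*(-3)))/(c - 2) = -4 + (c + c*(1 + 15))/(-2 + c) = -4 + (c + c*16)/(-2 + c) = -4 + (c + 16*c)/(-2 + c) = -4 + (17*c)/(-2 + c) = -4 + 17*c/(-2 + c))
G(-2) + n(-3, -18) = (8 + 13*(-2))/(-2 - 2) - 265/33 = (8 - 26)/(-4) - 265/33 = -¼*(-18) - 265/33 = 9/2 - 265/33 = -233/66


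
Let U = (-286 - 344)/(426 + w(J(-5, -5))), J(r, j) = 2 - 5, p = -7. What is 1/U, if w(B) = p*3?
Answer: -9/14 ≈ -0.64286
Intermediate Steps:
J(r, j) = -3
w(B) = -21 (w(B) = -7*3 = -21)
U = -14/9 (U = (-286 - 344)/(426 - 21) = -630/405 = -630*1/405 = -14/9 ≈ -1.5556)
1/U = 1/(-14/9) = -9/14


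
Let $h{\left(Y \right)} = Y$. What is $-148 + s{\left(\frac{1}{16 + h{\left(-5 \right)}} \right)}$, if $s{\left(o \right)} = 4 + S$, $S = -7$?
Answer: $-151$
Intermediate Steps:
$s{\left(o \right)} = -3$ ($s{\left(o \right)} = 4 - 7 = -3$)
$-148 + s{\left(\frac{1}{16 + h{\left(-5 \right)}} \right)} = -148 - 3 = -151$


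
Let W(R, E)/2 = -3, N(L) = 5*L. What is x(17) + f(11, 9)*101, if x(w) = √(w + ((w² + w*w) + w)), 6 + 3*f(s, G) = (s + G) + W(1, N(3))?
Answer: 808/3 + 6*√17 ≈ 294.07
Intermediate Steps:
W(R, E) = -6 (W(R, E) = 2*(-3) = -6)
f(s, G) = -4 + G/3 + s/3 (f(s, G) = -2 + ((s + G) - 6)/3 = -2 + ((G + s) - 6)/3 = -2 + (-6 + G + s)/3 = -2 + (-2 + G/3 + s/3) = -4 + G/3 + s/3)
x(w) = √(2*w + 2*w²) (x(w) = √(w + ((w² + w²) + w)) = √(w + (2*w² + w)) = √(w + (w + 2*w²)) = √(2*w + 2*w²))
x(17) + f(11, 9)*101 = √2*√(17*(1 + 17)) + (-4 + (⅓)*9 + (⅓)*11)*101 = √2*√(17*18) + (-4 + 3 + 11/3)*101 = √2*√306 + (8/3)*101 = √2*(3*√34) + 808/3 = 6*√17 + 808/3 = 808/3 + 6*√17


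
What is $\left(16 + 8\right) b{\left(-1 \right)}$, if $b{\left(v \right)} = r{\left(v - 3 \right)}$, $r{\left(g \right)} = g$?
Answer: $-96$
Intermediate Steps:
$b{\left(v \right)} = -3 + v$ ($b{\left(v \right)} = v - 3 = -3 + v$)
$\left(16 + 8\right) b{\left(-1 \right)} = \left(16 + 8\right) \left(-3 - 1\right) = 24 \left(-4\right) = -96$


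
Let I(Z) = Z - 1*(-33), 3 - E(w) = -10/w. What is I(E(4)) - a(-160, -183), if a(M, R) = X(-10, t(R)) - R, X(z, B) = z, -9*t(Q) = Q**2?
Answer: -269/2 ≈ -134.50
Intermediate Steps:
t(Q) = -Q**2/9
E(w) = 3 + 10/w (E(w) = 3 - (-10)/w = 3 + 10/w)
I(Z) = 33 + Z (I(Z) = Z + 33 = 33 + Z)
a(M, R) = -10 - R
I(E(4)) - a(-160, -183) = (33 + (3 + 10/4)) - (-10 - 1*(-183)) = (33 + (3 + 10*(1/4))) - (-10 + 183) = (33 + (3 + 5/2)) - 1*173 = (33 + 11/2) - 173 = 77/2 - 173 = -269/2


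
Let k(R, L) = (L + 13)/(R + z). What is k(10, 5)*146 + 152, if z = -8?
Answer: 1466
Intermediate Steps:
k(R, L) = (13 + L)/(-8 + R) (k(R, L) = (L + 13)/(R - 8) = (13 + L)/(-8 + R))
k(10, 5)*146 + 152 = ((13 + 5)/(-8 + 10))*146 + 152 = (18/2)*146 + 152 = ((½)*18)*146 + 152 = 9*146 + 152 = 1314 + 152 = 1466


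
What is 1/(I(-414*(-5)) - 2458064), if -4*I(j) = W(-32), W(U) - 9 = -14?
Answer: -4/9832251 ≈ -4.0682e-7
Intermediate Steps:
W(U) = -5 (W(U) = 9 - 14 = -5)
I(j) = 5/4 (I(j) = -¼*(-5) = 5/4)
1/(I(-414*(-5)) - 2458064) = 1/(5/4 - 2458064) = 1/(-9832251/4) = -4/9832251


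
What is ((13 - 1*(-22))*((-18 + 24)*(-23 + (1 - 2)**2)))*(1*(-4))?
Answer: 18480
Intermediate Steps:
((13 - 1*(-22))*((-18 + 24)*(-23 + (1 - 2)**2)))*(1*(-4)) = ((13 + 22)*(6*(-23 + (-1)**2)))*(-4) = (35*(6*(-23 + 1)))*(-4) = (35*(6*(-22)))*(-4) = (35*(-132))*(-4) = -4620*(-4) = 18480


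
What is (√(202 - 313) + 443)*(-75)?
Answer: -33225 - 75*I*√111 ≈ -33225.0 - 790.17*I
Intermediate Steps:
(√(202 - 313) + 443)*(-75) = (√(-111) + 443)*(-75) = (I*√111 + 443)*(-75) = (443 + I*√111)*(-75) = -33225 - 75*I*√111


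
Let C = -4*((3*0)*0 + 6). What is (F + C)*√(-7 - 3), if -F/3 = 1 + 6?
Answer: -45*I*√10 ≈ -142.3*I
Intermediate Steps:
F = -21 (F = -3*(1 + 6) = -3*7 = -21)
C = -24 (C = -4*(0*0 + 6) = -4*(0 + 6) = -4*6 = -24)
(F + C)*√(-7 - 3) = (-21 - 24)*√(-7 - 3) = -45*I*√10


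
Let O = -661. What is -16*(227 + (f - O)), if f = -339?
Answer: -8784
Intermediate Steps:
-16*(227 + (f - O)) = -16*(227 + (-339 - 1*(-661))) = -16*(227 + (-339 + 661)) = -16*(227 + 322) = -16*549 = -8784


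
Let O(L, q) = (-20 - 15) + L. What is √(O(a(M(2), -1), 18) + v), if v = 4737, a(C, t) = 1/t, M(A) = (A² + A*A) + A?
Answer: √4701 ≈ 68.564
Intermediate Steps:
M(A) = A + 2*A² (M(A) = (A² + A²) + A = 2*A² + A = A + 2*A²)
O(L, q) = -35 + L
√(O(a(M(2), -1), 18) + v) = √((-35 + 1/(-1)) + 4737) = √((-35 - 1) + 4737) = √(-36 + 4737) = √4701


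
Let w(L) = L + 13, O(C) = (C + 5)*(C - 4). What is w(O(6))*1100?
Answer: 38500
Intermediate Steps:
O(C) = (-4 + C)*(5 + C) (O(C) = (5 + C)*(-4 + C) = (-4 + C)*(5 + C))
w(L) = 13 + L
w(O(6))*1100 = (13 + (-20 + 6 + 6**2))*1100 = (13 + (-20 + 6 + 36))*1100 = (13 + 22)*1100 = 35*1100 = 38500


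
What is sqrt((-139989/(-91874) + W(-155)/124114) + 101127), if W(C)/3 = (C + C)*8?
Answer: sqrt(3287306614984849446606822)/5701424818 ≈ 318.01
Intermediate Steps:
W(C) = 48*C (W(C) = 3*((C + C)*8) = 3*((2*C)*8) = 3*(16*C) = 48*C)
sqrt((-139989/(-91874) + W(-155)/124114) + 101127) = sqrt((-139989/(-91874) + (48*(-155))/124114) + 101127) = sqrt((-139989*(-1/91874) - 7440*1/124114) + 101127) = sqrt((139989/91874 - 3720/62057) + 101127) = sqrt(8345526093/5701424818 + 101127) = sqrt(576576333095979/5701424818) = sqrt(3287306614984849446606822)/5701424818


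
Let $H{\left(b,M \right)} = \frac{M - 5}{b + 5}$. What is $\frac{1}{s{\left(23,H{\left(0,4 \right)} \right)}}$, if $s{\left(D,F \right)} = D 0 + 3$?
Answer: $\frac{1}{3} \approx 0.33333$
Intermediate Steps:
$H{\left(b,M \right)} = \frac{-5 + M}{5 + b}$
$s{\left(D,F \right)} = 3$ ($s{\left(D,F \right)} = 0 + 3 = 3$)
$\frac{1}{s{\left(23,H{\left(0,4 \right)} \right)}} = \frac{1}{3}$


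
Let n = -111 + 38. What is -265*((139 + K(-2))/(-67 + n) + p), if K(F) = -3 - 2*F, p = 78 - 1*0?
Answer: -20405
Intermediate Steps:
p = 78 (p = 78 + 0 = 78)
n = -73
-265*((139 + K(-2))/(-67 + n) + p) = -265*((139 + (-3 - 2*(-2)))/(-67 - 73) + 78) = -265*((139 + (-3 + 4))/(-140) + 78) = -265*((139 + 1)*(-1/140) + 78) = -265*(140*(-1/140) + 78) = -265*(-1 + 78) = -265*77 = -20405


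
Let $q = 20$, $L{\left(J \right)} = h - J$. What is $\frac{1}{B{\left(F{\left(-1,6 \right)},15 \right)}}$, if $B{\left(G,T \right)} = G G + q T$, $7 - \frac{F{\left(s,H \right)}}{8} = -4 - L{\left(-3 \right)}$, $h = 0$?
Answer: $\frac{1}{12844} \approx 7.7857 \cdot 10^{-5}$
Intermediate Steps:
$L{\left(J \right)} = - J$ ($L{\left(J \right)} = 0 - J = - J$)
$F{\left(s,H \right)} = 112$ ($F{\left(s,H \right)} = 56 - 8 \left(-4 - \left(-1\right) \left(-3\right)\right) = 56 - 8 \left(-4 - 3\right) = 56 - -56 = 56 + 56 = 112$)
$B{\left(G,T \right)} = G^{2} + 20 T$ ($B{\left(G,T \right)} = G G + 20 T = G^{2} + 20 T$)
$\frac{1}{B{\left(F{\left(-1,6 \right)},15 \right)}} = \frac{1}{112^{2} + 20 \cdot 15} = \frac{1}{12544 + 300} = \frac{1}{12844}$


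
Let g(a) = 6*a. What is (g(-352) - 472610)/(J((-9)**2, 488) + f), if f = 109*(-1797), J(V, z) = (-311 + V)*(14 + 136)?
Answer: 474722/230373 ≈ 2.0607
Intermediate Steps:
J(V, z) = -46650 + 150*V (J(V, z) = (-311 + V)*150 = -46650 + 150*V)
f = -195873
(g(-352) - 472610)/(J((-9)**2, 488) + f) = (6*(-352) - 472610)/((-46650 + 150*(-9)**2) - 195873) = (-2112 - 472610)/((-46650 + 150*81) - 195873) = -474722/((-46650 + 12150) - 195873) = -474722/(-34500 - 195873) = -474722/(-230373) = -474722*(-1/230373) = 474722/230373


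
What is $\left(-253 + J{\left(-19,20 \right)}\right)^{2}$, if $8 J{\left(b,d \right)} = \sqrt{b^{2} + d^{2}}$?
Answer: $\frac{\left(2024 - \sqrt{761}\right)^{2}}{64} \approx 62276.0$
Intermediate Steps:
$J{\left(b,d \right)} = \frac{\sqrt{b^{2} + d^{2}}}{8}$
$\left(-253 + J{\left(-19,20 \right)}\right)^{2} = \left(-253 + \frac{\sqrt{\left(-19\right)^{2} + 20^{2}}}{8}\right)^{2} = \left(-253 + \frac{\sqrt{361 + 400}}{8}\right)^{2} = \left(-253 + \frac{\sqrt{761}}{8}\right)^{2}$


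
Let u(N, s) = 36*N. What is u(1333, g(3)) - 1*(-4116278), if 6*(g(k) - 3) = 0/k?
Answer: 4164266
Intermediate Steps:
g(k) = 3 (g(k) = 3 + (0/k)/6 = 3 + (1/6)*0 = 3 + 0 = 3)
u(1333, g(3)) - 1*(-4116278) = 36*1333 - 1*(-4116278) = 47988 + 4116278 = 4164266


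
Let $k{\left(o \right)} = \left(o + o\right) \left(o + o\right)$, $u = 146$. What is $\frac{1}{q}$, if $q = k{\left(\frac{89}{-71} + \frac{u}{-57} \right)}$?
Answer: $\frac{16378209}{953450884} \approx 0.017178$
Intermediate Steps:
$k{\left(o \right)} = 4 o^{2}$ ($k{\left(o \right)} = 2 o 2 o = 4 o^{2}$)
$q = \frac{953450884}{16378209}$ ($q = 4 \left(\frac{89}{-71} + \frac{146}{-57}\right)^{2} = 4 \left(89 \left(- \frac{1}{71}\right) + 146 \left(- \frac{1}{57}\right)\right)^{2} = 4 \left(- \frac{89}{71} - \frac{146}{57}\right)^{2} = 4 \left(- \frac{15439}{4047}\right)^{2} = 4 \cdot \frac{238362721}{16378209} = \frac{953450884}{16378209} \approx 58.215$)
$\frac{1}{q} = \frac{1}{\frac{953450884}{16378209}} = \frac{16378209}{953450884}$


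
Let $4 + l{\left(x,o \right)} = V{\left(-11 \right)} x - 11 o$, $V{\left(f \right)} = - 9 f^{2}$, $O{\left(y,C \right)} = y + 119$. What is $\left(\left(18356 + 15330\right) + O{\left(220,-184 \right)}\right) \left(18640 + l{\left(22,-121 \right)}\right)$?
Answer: $-135793775$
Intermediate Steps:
$O{\left(y,C \right)} = 119 + y$
$l{\left(x,o \right)} = -4 - 1089 x - 11 o$ ($l{\left(x,o \right)} = -4 - \left(11 o - - 9 \left(-11\right)^{2} x\right) = -4 - \left(11 o - \left(-9\right) 121 x\right) = -4 - \left(11 o + 1089 x\right) = -4 - 1089 x - 11 o$)
$\left(\left(18356 + 15330\right) + O{\left(220,-184 \right)}\right) \left(18640 + l{\left(22,-121 \right)}\right) = \left(\left(18356 + 15330\right) + \left(119 + 220\right)\right) \left(18640 - 22631\right) = \left(33686 + 339\right) \left(18640 - 22631\right) = 34025 \left(18640 - 22631\right) = 34025 \left(-3991\right) = -135793775$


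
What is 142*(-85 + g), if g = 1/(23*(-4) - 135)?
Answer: -2740032/227 ≈ -12071.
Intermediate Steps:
g = -1/227 (g = 1/(-92 - 135) = 1/(-227) = -1/227 ≈ -0.0044053)
142*(-85 + g) = 142*(-85 - 1/227) = 142*(-19296/227) = -2740032/227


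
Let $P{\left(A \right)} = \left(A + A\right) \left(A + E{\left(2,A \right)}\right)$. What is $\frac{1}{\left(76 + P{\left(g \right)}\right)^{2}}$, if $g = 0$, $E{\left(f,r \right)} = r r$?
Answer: $\frac{1}{5776} \approx 0.00017313$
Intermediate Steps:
$E{\left(f,r \right)} = r^{2}$
$P{\left(A \right)} = 2 A \left(A + A^{2}\right)$ ($P{\left(A \right)} = \left(A + A\right) \left(A + A^{2}\right) = 2 A \left(A + A^{2}\right)$)
$\frac{1}{\left(76 + P{\left(g \right)}\right)^{2}} = \frac{1}{\left(76 + 2 \cdot 0^{2} \left(1 + 0\right)\right)^{2}} = \frac{1}{\left(76 + 2 \cdot 0 \cdot 1\right)^{2}} = \frac{1}{\left(76 + 0\right)^{2}} = \frac{1}{76^{2}} = \frac{1}{5776}$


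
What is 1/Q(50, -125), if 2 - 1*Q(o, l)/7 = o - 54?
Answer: 1/42 ≈ 0.023810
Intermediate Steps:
Q(o, l) = 392 - 7*o (Q(o, l) = 14 - 7*(o - 54) = 14 - 7*(-54 + o) = 14 + (378 - 7*o) = 392 - 7*o)
1/Q(50, -125) = 1/(392 - 7*50) = 1/(392 - 350) = 1/42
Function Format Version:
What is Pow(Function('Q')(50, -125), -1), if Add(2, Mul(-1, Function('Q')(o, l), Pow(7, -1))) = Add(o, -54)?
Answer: Rational(1, 42) ≈ 0.023810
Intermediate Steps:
Function('Q')(o, l) = Add(392, Mul(-7, o)) (Function('Q')(o, l) = Add(14, Mul(-7, Add(o, -54))) = Add(14, Mul(-7, Add(-54, o))) = Add(14, Add(378, Mul(-7, o))) = Add(392, Mul(-7, o)))
Pow(Function('Q')(50, -125), -1) = Pow(Add(392, Mul(-7, 50)), -1) = Pow(Add(392, -350), -1) = Pow(42, -1) = Rational(1, 42)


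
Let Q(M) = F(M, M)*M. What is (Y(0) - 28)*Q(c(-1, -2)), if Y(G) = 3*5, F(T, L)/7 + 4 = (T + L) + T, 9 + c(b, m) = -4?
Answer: -50869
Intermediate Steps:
c(b, m) = -13 (c(b, m) = -9 - 4 = -13)
F(T, L) = -28 + 7*L + 14*T (F(T, L) = -28 + 7*((T + L) + T) = -28 + 7*((L + T) + T) = -28 + 7*(L + 2*T) = -28 + (7*L + 14*T) = -28 + 7*L + 14*T)
Y(G) = 15
Q(M) = M*(-28 + 21*M) (Q(M) = (-28 + 7*M + 14*M)*M = (-28 + 21*M)*M = M*(-28 + 21*M))
(Y(0) - 28)*Q(c(-1, -2)) = (15 - 28)*(7*(-13)*(-4 + 3*(-13))) = -91*(-13)*(-4 - 39) = -91*(-13)*(-43) = -13*3913 = -50869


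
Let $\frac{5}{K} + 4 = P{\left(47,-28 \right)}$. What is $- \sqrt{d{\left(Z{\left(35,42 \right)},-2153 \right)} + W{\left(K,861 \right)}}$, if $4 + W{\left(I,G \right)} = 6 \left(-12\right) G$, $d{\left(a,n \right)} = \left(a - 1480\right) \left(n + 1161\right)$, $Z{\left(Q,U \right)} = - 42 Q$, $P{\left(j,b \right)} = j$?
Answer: $- 2 \sqrt{716101} \approx -1692.5$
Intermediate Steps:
$K = \frac{5}{43}$ ($K = \frac{5}{-4 + 47} = \frac{5}{43} \approx 0.11628$)
$d{\left(a,n \right)} = \left(-1480 + a\right) \left(1161 + n\right)$
$W{\left(I,G \right)} = -4 - 72 G$ ($W{\left(I,G \right)} = -4 + 6 \left(-12\right) G = -4 - 72 G$)
$- \sqrt{d{\left(Z{\left(35,42 \right)},-2153 \right)} + W{\left(K,861 \right)}} = - \sqrt{\left(-1718280 - -3186440 + 1161 \left(\left(-42\right) 35\right) + \left(-42\right) 35 \left(-2153\right)\right) - 61996} = - \sqrt{\left(-1718280 + 3186440 + 1161 \left(-1470\right) - -3164910\right) - 61996} = - \sqrt{\left(-1718280 + 3186440 - 1706670 + 3164910\right) - 61996} = - \sqrt{2926400 - 61996} = - \sqrt{2864404} = - 2 \sqrt{716101}$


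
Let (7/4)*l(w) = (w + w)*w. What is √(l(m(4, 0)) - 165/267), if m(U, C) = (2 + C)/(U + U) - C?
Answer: I*√848526/1246 ≈ 0.73929*I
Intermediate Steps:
m(U, C) = -C + (2 + C)/(2*U) (m(U, C) = (2 + C)/((2*U)) - C = (2 + C)*(1/(2*U)) - C = (2 + C)/(2*U) - C = -C + (2 + C)/(2*U))
l(w) = 8*w²/7 (l(w) = 4*((w + w)*w)/7 = 4*((2*w)*w)/7 = 4*(2*w²)/7 = 8*w²/7)
√(l(m(4, 0)) - 165/267) = √(8*((1 + (½)*0 - 1*0*4)/4)²/7 - 165/267) = √(8*((1 + 0 + 0)/4)²/7 - 165*1/267) = √(8*((¼)*1)²/7 - 55/89) = √(8*(¼)²/7 - 55/89) = √((8/7)*(1/16) - 55/89) = √(1/14 - 55/89) = √(-681/1246) = I*√848526/1246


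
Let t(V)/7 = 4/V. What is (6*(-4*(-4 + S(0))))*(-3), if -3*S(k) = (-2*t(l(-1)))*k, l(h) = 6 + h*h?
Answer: -288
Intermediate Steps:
l(h) = 6 + h**2
t(V) = 28/V (t(V) = 7*(4/V) = 28/V)
S(k) = 8*k/3 (S(k) = -(-56/(6 + (-1)**2))*k/3 = -(-56/(6 + 1))*k/3 = -(-56/7)*k/3 = -(-2*4)*k/3 = -(-8)*k/3 = 8*k/3)
(6*(-4*(-4 + S(0))))*(-3) = (6*(-4*(-4 + (8/3)*0)))*(-3) = (6*(-4*(-4 + 0)))*(-3) = (6*(-4*(-4)))*(-3) = (6*16)*(-3) = 96*(-3) = -288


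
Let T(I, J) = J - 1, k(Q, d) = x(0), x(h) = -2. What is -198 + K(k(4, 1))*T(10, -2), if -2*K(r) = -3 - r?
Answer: -399/2 ≈ -199.50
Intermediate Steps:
k(Q, d) = -2
K(r) = 3/2 + r/2 (K(r) = -(-3 - r)/2 = 3/2 + r/2)
T(I, J) = -1 + J
-198 + K(k(4, 1))*T(10, -2) = -198 + (3/2 + (1/2)*(-2))*(-1 - 2) = -198 + (3/2 - 1)*(-3) = -198 + (1/2)*(-3) = -198 - 3/2 = -399/2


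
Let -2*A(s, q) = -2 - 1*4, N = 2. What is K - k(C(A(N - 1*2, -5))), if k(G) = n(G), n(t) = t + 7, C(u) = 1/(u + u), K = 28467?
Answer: 170759/6 ≈ 28460.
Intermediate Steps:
A(s, q) = 3 (A(s, q) = -(-2 - 1*4)/2 = -(-2 - 4)/2 = -½*(-6) = 3)
C(u) = 1/(2*u)
n(t) = 7 + t
k(G) = 7 + G
K - k(C(A(N - 1*2, -5))) = 28467 - (7 + (½)/3) = 28467 - (7 + (½)*(⅓)) = 28467 - (7 + ⅙) = 28467 - 1*43/6 = 28467 - 43/6 = 170759/6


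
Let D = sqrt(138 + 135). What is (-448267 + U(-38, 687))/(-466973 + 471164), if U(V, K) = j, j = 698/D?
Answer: -448267/4191 + 698*sqrt(273)/1144143 ≈ -106.95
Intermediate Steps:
D = sqrt(273) ≈ 16.523
j = 698*sqrt(273)/273 (j = 698/(sqrt(273)) = 698*(sqrt(273)/273) = 698*sqrt(273)/273 ≈ 42.245)
U(V, K) = 698*sqrt(273)/273
(-448267 + U(-38, 687))/(-466973 + 471164) = (-448267 + 698*sqrt(273)/273)/(-466973 + 471164) = (-448267 + 698*sqrt(273)/273)/4191 = (-448267 + 698*sqrt(273)/273)*(1/4191) = -448267/4191 + 698*sqrt(273)/1144143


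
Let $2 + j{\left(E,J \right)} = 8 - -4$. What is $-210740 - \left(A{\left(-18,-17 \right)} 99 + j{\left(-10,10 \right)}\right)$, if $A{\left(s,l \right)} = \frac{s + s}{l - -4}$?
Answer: $- \frac{2743314}{13} \approx -2.1102 \cdot 10^{5}$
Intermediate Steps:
$j{\left(E,J \right)} = 10$ ($j{\left(E,J \right)} = -2 + \left(8 - -4\right) = -2 + \left(8 + 4\right) = -2 + 12 = 10$)
$A{\left(s,l \right)} = \frac{2 s}{4 + l}$ ($A{\left(s,l \right)} = \frac{2 s}{l + 4} = \frac{2 s}{4 + l}$)
$-210740 - \left(A{\left(-18,-17 \right)} 99 + j{\left(-10,10 \right)}\right) = -210740 - \left(2 \left(-18\right) \frac{1}{4 - 17} \cdot 99 + 10\right) = -210740 - \left(2 \left(-18\right) \frac{1}{-13} \cdot 99 + 10\right) = -210740 - \left(2 \left(-18\right) \left(- \frac{1}{13}\right) 99 + 10\right) = -210740 - \left(\frac{36}{13} \cdot 99 + 10\right) = -210740 - \left(\frac{3564}{13} + 10\right) = -210740 - \frac{3694}{13} = - \frac{2743314}{13}$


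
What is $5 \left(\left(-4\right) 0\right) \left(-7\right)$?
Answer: $0$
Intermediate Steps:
$5 \left(\left(-4\right) 0\right) \left(-7\right) = 5 \cdot 0 \left(-7\right) = 0 \left(-7\right) = 0$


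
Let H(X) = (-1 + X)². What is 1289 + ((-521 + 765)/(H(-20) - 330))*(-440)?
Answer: 35719/111 ≈ 321.79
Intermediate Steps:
1289 + ((-521 + 765)/(H(-20) - 330))*(-440) = 1289 + ((-521 + 765)/((-1 - 20)² - 330))*(-440) = 1289 + (244/((-21)² - 330))*(-440) = 1289 + (244/(441 - 330))*(-440) = 1289 + (244/111)*(-440) = 1289 - 107360/111 = 35719/111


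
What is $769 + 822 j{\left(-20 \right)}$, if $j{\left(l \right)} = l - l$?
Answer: $769$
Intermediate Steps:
$j{\left(l \right)} = 0$
$769 + 822 j{\left(-20 \right)} = 769 + 822 \cdot 0 = 769 + 0 = 769$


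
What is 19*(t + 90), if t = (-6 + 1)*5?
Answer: 1235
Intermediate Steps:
t = -25 (t = -5*5 = -25)
19*(t + 90) = 19*(-25 + 90) = 19*65 = 1235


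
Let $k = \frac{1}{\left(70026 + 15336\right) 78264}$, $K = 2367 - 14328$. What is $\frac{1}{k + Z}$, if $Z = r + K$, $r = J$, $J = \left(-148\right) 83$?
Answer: $- \frac{6680771568}{161975306666159} \approx -4.1246 \cdot 10^{-5}$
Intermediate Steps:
$K = -11961$
$J = -12284$
$r = -12284$
$k = \frac{1}{6680771568}$ ($k = \frac{1}{85362} \cdot \frac{1}{78264} = \frac{1}{6680771568} \approx 1.4968 \cdot 10^{-10}$)
$Z = -24245$ ($Z = -12284 - 11961 = -24245$)
$\frac{1}{k + Z} = \frac{1}{\frac{1}{6680771568} - 24245} = \frac{1}{- \frac{161975306666159}{6680771568}} = - \frac{6680771568}{161975306666159}$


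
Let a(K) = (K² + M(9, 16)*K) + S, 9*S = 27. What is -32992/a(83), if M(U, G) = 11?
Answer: -32992/7805 ≈ -4.2270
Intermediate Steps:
S = 3 (S = (⅑)*27 = 3)
a(K) = 3 + K² + 11*K (a(K) = (K² + 11*K) + 3 = 3 + K² + 11*K)
-32992/a(83) = -32992/(3 + 83² + 11*83) = -32992/(3 + 6889 + 913) = -32992/7805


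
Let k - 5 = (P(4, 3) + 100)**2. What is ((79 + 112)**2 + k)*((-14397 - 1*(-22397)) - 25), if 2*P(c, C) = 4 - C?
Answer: 1486101375/4 ≈ 3.7153e+8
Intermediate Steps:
P(c, C) = 2 - C/2 (P(c, C) = (4 - C)/2 = 2 - C/2)
k = 40421/4 (k = 5 + ((2 - 1/2*3) + 100)**2 = 5 + ((2 - 3/2) + 100)**2 = 5 + (1/2 + 100)**2 = 5 + (201/2)**2 = 5 + 40401/4 = 40421/4 ≈ 10105.)
((79 + 112)**2 + k)*((-14397 - 1*(-22397)) - 25) = ((79 + 112)**2 + 40421/4)*((-14397 - 1*(-22397)) - 25) = (191**2 + 40421/4)*((-14397 + 22397) - 25) = (36481 + 40421/4)*(8000 - 25) = (186345/4)*7975 = 1486101375/4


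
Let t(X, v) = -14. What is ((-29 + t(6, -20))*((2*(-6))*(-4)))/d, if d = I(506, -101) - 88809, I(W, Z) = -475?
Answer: 516/22321 ≈ 0.023117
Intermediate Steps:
d = -89284 (d = -475 - 88809 = -89284)
((-29 + t(6, -20))*((2*(-6))*(-4)))/d = ((-29 - 14)*((2*(-6))*(-4)))/(-89284) = -(-516)*(-4)*(-1/89284) = -43*48*(-1/89284) = -2064*(-1/89284) = 516/22321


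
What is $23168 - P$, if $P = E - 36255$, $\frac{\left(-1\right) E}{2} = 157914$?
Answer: $375251$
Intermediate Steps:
$E = -315828$ ($E = \left(-2\right) 157914 = -315828$)
$P = -352083$ ($P = -315828 - 36255 = -352083$)
$23168 - P = 23168 - -352083 = 23168 + 352083 = 375251$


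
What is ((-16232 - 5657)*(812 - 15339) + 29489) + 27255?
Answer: 318038247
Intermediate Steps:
((-16232 - 5657)*(812 - 15339) + 29489) + 27255 = (-21889*(-14527) + 29489) + 27255 = (317981503 + 29489) + 27255 = 318010992 + 27255 = 318038247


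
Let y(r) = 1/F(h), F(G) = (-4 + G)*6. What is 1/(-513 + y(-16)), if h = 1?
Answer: -18/9235 ≈ -0.0019491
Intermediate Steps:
F(G) = -24 + 6*G
y(r) = -1/18 (y(r) = 1/(-24 + 6*1) = 1/(-24 + 6) = 1/(-18) = -1/18)
1/(-513 + y(-16)) = 1/(-513 - 1/18) = 1/(-9235/18) = -18/9235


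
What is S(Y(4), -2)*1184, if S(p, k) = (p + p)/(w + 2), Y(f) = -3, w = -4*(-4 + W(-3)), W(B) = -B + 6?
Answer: 1184/3 ≈ 394.67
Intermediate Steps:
W(B) = 6 - B
w = -20 (w = -4*(-4 + (6 - 1*(-3))) = -4*(-4 + (6 + 3)) = -4*(-4 + 9) = -4*5 = -20)
S(p, k) = -p/9 (S(p, k) = (p + p)/(-20 + 2) = (2*p)/(-18) = (2*p)*(-1/18) = -p/9)
S(Y(4), -2)*1184 = -⅑*(-3)*1184 = (⅓)*1184 = 1184/3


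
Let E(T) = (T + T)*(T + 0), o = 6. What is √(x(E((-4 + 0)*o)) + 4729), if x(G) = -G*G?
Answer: 5*I*√52895 ≈ 1149.9*I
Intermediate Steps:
E(T) = 2*T² (E(T) = (2*T)*T = 2*T²)
x(G) = -G²
√(x(E((-4 + 0)*o)) + 4729) = √(-(2*((-4 + 0)*6)²)² + 4729) = √(-(2*(-4*6)²)² + 4729) = √(-(2*(-24)²)² + 4729) = √(-(2*576)² + 4729) = √(-1*1152² + 4729) = √(-1*1327104 + 4729) = √(-1327104 + 4729) = √(-1322375) = 5*I*√52895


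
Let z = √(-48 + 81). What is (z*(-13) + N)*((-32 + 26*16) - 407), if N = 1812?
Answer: -41676 + 299*√33 ≈ -39958.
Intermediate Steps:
z = √33 ≈ 5.7446
(z*(-13) + N)*((-32 + 26*16) - 407) = (√33*(-13) + 1812)*((-32 + 26*16) - 407) = (-13*√33 + 1812)*((-32 + 416) - 407) = (1812 - 13*√33)*(384 - 407) = (1812 - 13*√33)*(-23) = -41676 + 299*√33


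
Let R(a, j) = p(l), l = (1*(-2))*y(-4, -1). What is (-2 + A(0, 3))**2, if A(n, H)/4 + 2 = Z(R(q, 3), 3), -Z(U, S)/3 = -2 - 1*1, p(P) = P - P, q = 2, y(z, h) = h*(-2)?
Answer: 676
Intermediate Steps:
y(z, h) = -2*h
l = -4 (l = (1*(-2))*(-2*(-1)) = -2*2 = -4)
p(P) = 0
R(a, j) = 0
Z(U, S) = 9 (Z(U, S) = -3*(-2 - 1*1) = -3*(-2 - 1) = -3*(-3) = 9)
A(n, H) = 28 (A(n, H) = -8 + 4*9 = -8 + 36 = 28)
(-2 + A(0, 3))**2 = (-2 + 28)**2 = 26**2 = 676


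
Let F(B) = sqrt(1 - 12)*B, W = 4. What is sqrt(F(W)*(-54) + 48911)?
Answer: sqrt(48911 - 216*I*sqrt(11)) ≈ 221.16 - 1.62*I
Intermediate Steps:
F(B) = I*B*sqrt(11) (F(B) = sqrt(-11)*B = (I*sqrt(11))*B = I*B*sqrt(11))
sqrt(F(W)*(-54) + 48911) = sqrt((I*4*sqrt(11))*(-54) + 48911) = sqrt((4*I*sqrt(11))*(-54) + 48911) = sqrt(-216*I*sqrt(11) + 48911) = sqrt(48911 - 216*I*sqrt(11))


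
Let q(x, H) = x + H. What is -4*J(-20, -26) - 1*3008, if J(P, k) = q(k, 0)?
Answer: -2904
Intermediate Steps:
q(x, H) = H + x
J(P, k) = k (J(P, k) = 0 + k = k)
-4*J(-20, -26) - 1*3008 = -4*(-26) - 1*3008 = 104 - 3008 = -2904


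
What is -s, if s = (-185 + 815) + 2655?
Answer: -3285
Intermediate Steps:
s = 3285 (s = 630 + 2655 = 3285)
-s = -1*3285 = -3285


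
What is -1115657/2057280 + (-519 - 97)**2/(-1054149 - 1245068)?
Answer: -3345784780249/4730133149760 ≈ -0.70733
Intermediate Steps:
-1115657/2057280 + (-519 - 97)**2/(-1054149 - 1245068) = -1115657*1/2057280 + (-616)**2/(-2299217) = -1115657/2057280 + 379456*(-1/2299217) = -1115657/2057280 - 379456/2299217 = -3345784780249/4730133149760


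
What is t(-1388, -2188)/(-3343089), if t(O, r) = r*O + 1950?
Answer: -3038894/3343089 ≈ -0.90901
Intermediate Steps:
t(O, r) = 1950 + O*r (t(O, r) = O*r + 1950 = 1950 + O*r)
t(-1388, -2188)/(-3343089) = (1950 - 1388*(-2188))/(-3343089) = (1950 + 3036944)*(-1/3343089) = 3038894*(-1/3343089) = -3038894/3343089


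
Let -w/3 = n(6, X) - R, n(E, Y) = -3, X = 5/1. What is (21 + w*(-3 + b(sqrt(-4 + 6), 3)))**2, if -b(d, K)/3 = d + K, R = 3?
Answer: 43857 + 21060*sqrt(2) ≈ 73640.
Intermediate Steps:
X = 5 (X = 5*1 = 5)
b(d, K) = -3*K - 3*d (b(d, K) = -3*(d + K) = -3*(K + d) = -3*K - 3*d)
w = 18 (w = -3*(-3 - 1*3) = -3*(-3 - 3) = -3*(-6) = 18)
(21 + w*(-3 + b(sqrt(-4 + 6), 3)))**2 = (21 + 18*(-3 + (-3*3 - 3*sqrt(-4 + 6))))**2 = (21 + 18*(-3 + (-9 - 3*sqrt(2))))**2 = (21 + 18*(-12 - 3*sqrt(2)))**2 = (21 + (-216 - 54*sqrt(2)))**2 = (-195 - 54*sqrt(2))**2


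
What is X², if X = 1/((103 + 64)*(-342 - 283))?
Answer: 1/10894140625 ≈ 9.1792e-11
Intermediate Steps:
X = -1/104375 (X = 1/(167*(-625)) = 1/(-104375) = -1/104375 ≈ -9.5808e-6)
X² = (-1/104375)² = 1/10894140625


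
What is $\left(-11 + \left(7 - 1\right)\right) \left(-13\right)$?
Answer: $65$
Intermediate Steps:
$\left(-11 + \left(7 - 1\right)\right) \left(-13\right) = \left(-11 + 6\right) \left(-13\right) = \left(-5\right) \left(-13\right) = 65$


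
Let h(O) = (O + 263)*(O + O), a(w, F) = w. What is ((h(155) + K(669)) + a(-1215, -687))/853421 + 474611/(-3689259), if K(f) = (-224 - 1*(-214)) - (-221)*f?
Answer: 613945098605/3148491105039 ≈ 0.19500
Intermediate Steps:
h(O) = 2*O*(263 + O) (h(O) = (263 + O)*(2*O) = 2*O*(263 + O))
K(f) = -10 + 221*f (K(f) = (-224 + 214) + 221*f = -10 + 221*f)
((h(155) + K(669)) + a(-1215, -687))/853421 + 474611/(-3689259) = ((2*155*(263 + 155) + (-10 + 221*669)) - 1215)/853421 + 474611/(-3689259) = ((2*155*418 + (-10 + 147849)) - 1215)*(1/853421) + 474611*(-1/3689259) = ((129580 + 147839) - 1215)*(1/853421) - 474611/3689259 = (277419 - 1215)*(1/853421) - 474611/3689259 = 276204*(1/853421) - 474611/3689259 = 276204/853421 - 474611/3689259 = 613945098605/3148491105039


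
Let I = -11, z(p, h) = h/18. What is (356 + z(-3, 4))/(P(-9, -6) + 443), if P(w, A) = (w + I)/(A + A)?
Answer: 1603/2001 ≈ 0.80110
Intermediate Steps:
z(p, h) = h/18 (z(p, h) = h*(1/18) = h/18)
P(w, A) = (-11 + w)/(2*A) (P(w, A) = (w - 11)/(A + A) = (-11 + w)/((2*A)) = (-11 + w)*(1/(2*A)) = (-11 + w)/(2*A))
(356 + z(-3, 4))/(P(-9, -6) + 443) = (356 + (1/18)*4)/((½)*(-11 - 9)/(-6) + 443) = (356 + 2/9)/((½)*(-⅙)*(-20) + 443) = 3206/(9*(5/3 + 443)) = 3206/(9*(1334/3)) = (3206/9)*(3/1334) = 1603/2001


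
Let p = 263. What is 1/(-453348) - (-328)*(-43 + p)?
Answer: 32713591679/453348 ≈ 72160.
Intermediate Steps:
1/(-453348) - (-328)*(-43 + p) = 1/(-453348) - (-328)*(-43 + 263) = -1/453348 - (-328)*220 = -1/453348 - 1*(-72160) = -1/453348 + 72160 = 32713591679/453348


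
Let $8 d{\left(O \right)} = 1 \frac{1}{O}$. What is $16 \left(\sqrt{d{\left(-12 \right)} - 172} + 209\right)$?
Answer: $3344 + \frac{14 i \sqrt{2022}}{3} \approx 3344.0 + 209.84 i$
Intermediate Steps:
$d{\left(O \right)} = \frac{1}{8 O}$ ($d{\left(O \right)} = \frac{1 \frac{1}{O}}{8} = \frac{1}{8 O}$)
$16 \left(\sqrt{d{\left(-12 \right)} - 172} + 209\right) = 16 \left(\sqrt{\frac{1}{8 \left(-12\right)} - 172} + 209\right) = 16 \left(\sqrt{\frac{1}{8} \left(- \frac{1}{12}\right) - 172} + 209\right) = 16 \left(\sqrt{- \frac{1}{96} - 172} + 209\right) = 16 \left(\sqrt{- \frac{16513}{96}} + 209\right) = 16 \left(\frac{7 i \sqrt{2022}}{24} + 209\right) = 16 \left(209 + \frac{7 i \sqrt{2022}}{24}\right) = 3344 + \frac{14 i \sqrt{2022}}{3}$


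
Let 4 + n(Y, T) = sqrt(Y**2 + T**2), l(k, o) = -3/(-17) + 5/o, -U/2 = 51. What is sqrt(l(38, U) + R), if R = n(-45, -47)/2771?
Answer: sqrt(34831470 + 99756*sqrt(4234))/16626 ≈ 0.38664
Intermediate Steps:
U = -102 (U = -2*51 = -102)
l(k, o) = 3/17 + 5/o (l(k, o) = -3*(-1/17) + 5/o = 3/17 + 5/o)
n(Y, T) = -4 + sqrt(T**2 + Y**2) (n(Y, T) = -4 + sqrt(Y**2 + T**2) = -4 + sqrt(T**2 + Y**2))
R = -4/2771 + sqrt(4234)/2771 (R = (-4 + sqrt((-47)**2 + (-45)**2))/2771 = (-4 + sqrt(2209 + 2025))*(1/2771) = (-4 + sqrt(4234))*(1/2771) = -4/2771 + sqrt(4234)/2771 ≈ 0.022039)
sqrt(l(38, U) + R) = sqrt((3/17 + 5/(-102)) + (-4/2771 + sqrt(4234)/2771)) = sqrt((3/17 + 5*(-1/102)) + (-4/2771 + sqrt(4234)/2771)) = sqrt((3/17 - 5/102) + (-4/2771 + sqrt(4234)/2771)) = sqrt(13/102 + (-4/2771 + sqrt(4234)/2771)) = sqrt(2095/16626 + sqrt(4234)/2771)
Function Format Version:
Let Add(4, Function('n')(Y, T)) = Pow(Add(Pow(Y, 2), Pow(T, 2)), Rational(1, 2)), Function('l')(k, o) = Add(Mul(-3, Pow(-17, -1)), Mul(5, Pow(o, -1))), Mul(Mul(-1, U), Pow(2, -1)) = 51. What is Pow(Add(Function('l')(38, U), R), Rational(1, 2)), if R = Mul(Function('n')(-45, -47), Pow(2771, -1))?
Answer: Mul(Rational(1, 16626), Pow(Add(34831470, Mul(99756, Pow(4234, Rational(1, 2)))), Rational(1, 2))) ≈ 0.38664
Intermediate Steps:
U = -102 (U = Mul(-2, 51) = -102)
Function('l')(k, o) = Add(Rational(3, 17), Mul(5, Pow(o, -1))) (Function('l')(k, o) = Add(Mul(-3, Rational(-1, 17)), Mul(5, Pow(o, -1))) = Add(Rational(3, 17), Mul(5, Pow(o, -1))))
Function('n')(Y, T) = Add(-4, Pow(Add(Pow(T, 2), Pow(Y, 2)), Rational(1, 2))) (Function('n')(Y, T) = Add(-4, Pow(Add(Pow(Y, 2), Pow(T, 2)), Rational(1, 2))) = Add(-4, Pow(Add(Pow(T, 2), Pow(Y, 2)), Rational(1, 2))))
R = Add(Rational(-4, 2771), Mul(Rational(1, 2771), Pow(4234, Rational(1, 2)))) (R = Mul(Add(-4, Pow(Add(Pow(-47, 2), Pow(-45, 2)), Rational(1, 2))), Pow(2771, -1)) = Mul(Add(-4, Pow(Add(2209, 2025), Rational(1, 2))), Rational(1, 2771)) = Mul(Add(-4, Pow(4234, Rational(1, 2))), Rational(1, 2771)) = Add(Rational(-4, 2771), Mul(Rational(1, 2771), Pow(4234, Rational(1, 2)))) ≈ 0.022039)
Pow(Add(Function('l')(38, U), R), Rational(1, 2)) = Pow(Add(Add(Rational(3, 17), Mul(5, Pow(-102, -1))), Add(Rational(-4, 2771), Mul(Rational(1, 2771), Pow(4234, Rational(1, 2))))), Rational(1, 2)) = Pow(Add(Add(Rational(3, 17), Mul(5, Rational(-1, 102))), Add(Rational(-4, 2771), Mul(Rational(1, 2771), Pow(4234, Rational(1, 2))))), Rational(1, 2)) = Pow(Add(Add(Rational(3, 17), Rational(-5, 102)), Add(Rational(-4, 2771), Mul(Rational(1, 2771), Pow(4234, Rational(1, 2))))), Rational(1, 2)) = Pow(Add(Rational(13, 102), Add(Rational(-4, 2771), Mul(Rational(1, 2771), Pow(4234, Rational(1, 2))))), Rational(1, 2)) = Pow(Add(Rational(2095, 16626), Mul(Rational(1, 2771), Pow(4234, Rational(1, 2)))), Rational(1, 2))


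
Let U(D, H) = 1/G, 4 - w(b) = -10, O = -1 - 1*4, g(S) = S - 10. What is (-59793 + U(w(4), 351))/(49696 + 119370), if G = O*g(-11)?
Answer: -3139132/8875965 ≈ -0.35367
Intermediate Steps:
g(S) = -10 + S
O = -5 (O = -1 - 4 = -5)
w(b) = 14 (w(b) = 4 - 1*(-10) = 4 + 10 = 14)
G = 105 (G = -5*(-10 - 11) = -5*(-21) = 105)
U(D, H) = 1/105
(-59793 + U(w(4), 351))/(49696 + 119370) = (-59793 + 1/105)/(49696 + 119370) = -6278264/105/169066 = -6278264/105*1/169066 = -3139132/8875965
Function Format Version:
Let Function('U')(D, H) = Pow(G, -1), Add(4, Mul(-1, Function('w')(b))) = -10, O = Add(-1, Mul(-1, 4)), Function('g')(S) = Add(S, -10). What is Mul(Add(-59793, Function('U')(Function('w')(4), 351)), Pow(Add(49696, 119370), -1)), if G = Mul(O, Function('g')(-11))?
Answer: Rational(-3139132, 8875965) ≈ -0.35367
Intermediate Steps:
Function('g')(S) = Add(-10, S)
O = -5 (O = Add(-1, -4) = -5)
Function('w')(b) = 14 (Function('w')(b) = Add(4, Mul(-1, -10)) = Add(4, 10) = 14)
G = 105 (G = Mul(-5, Add(-10, -11)) = Mul(-5, -21) = 105)
Function('U')(D, H) = Rational(1, 105) (Function('U')(D, H) = Pow(105, -1) = Rational(1, 105))
Mul(Add(-59793, Function('U')(Function('w')(4), 351)), Pow(Add(49696, 119370), -1)) = Mul(Add(-59793, Rational(1, 105)), Pow(Add(49696, 119370), -1)) = Mul(Rational(-6278264, 105), Pow(169066, -1)) = Mul(Rational(-6278264, 105), Rational(1, 169066)) = Rational(-3139132, 8875965)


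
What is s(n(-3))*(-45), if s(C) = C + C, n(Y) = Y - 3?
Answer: 540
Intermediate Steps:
n(Y) = -3 + Y
s(C) = 2*C
s(n(-3))*(-45) = (2*(-3 - 3))*(-45) = (2*(-6))*(-45) = -12*(-45) = 540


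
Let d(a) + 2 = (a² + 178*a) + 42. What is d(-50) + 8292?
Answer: 1932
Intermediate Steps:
d(a) = 40 + a² + 178*a (d(a) = -2 + ((a² + 178*a) + 42) = -2 + (42 + a² + 178*a) = 40 + a² + 178*a)
d(-50) + 8292 = (40 + (-50)² + 178*(-50)) + 8292 = (40 + 2500 - 8900) + 8292 = -6360 + 8292 = 1932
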